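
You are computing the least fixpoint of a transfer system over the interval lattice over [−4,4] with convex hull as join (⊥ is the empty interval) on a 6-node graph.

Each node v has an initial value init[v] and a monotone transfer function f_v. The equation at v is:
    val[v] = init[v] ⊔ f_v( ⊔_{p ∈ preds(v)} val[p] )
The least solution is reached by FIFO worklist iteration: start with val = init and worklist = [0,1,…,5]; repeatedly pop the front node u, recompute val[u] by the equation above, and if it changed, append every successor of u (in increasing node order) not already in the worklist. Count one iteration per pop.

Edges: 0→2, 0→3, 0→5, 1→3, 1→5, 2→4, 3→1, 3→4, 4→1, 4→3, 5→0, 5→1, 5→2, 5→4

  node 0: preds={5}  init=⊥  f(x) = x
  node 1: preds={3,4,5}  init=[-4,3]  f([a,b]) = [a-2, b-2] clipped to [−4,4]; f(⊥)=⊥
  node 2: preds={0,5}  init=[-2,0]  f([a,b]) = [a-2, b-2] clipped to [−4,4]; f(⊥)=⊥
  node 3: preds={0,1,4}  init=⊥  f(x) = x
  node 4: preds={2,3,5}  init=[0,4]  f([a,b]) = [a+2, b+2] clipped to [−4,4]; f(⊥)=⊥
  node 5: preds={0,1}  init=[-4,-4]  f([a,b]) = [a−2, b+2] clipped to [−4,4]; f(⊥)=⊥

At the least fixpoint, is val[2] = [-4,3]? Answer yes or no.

no

Trace (13 dequeues):
  [1] u=0 | in [-4,-4] | out [-4,-4] | prev ⊥ | push {}
  [2] u=1 | in [-4,4] | out [-4,3] | ==
  [3] u=2 | in [-4,-4] | out [-4,0] | prev [-2,0] | push {}
  [4] u=3 | in [-4,4] | out [-4,4] | prev ⊥ | push {1}
  [5] u=4 | in [-4,4] | out [-2,4] | prev [0,4] | push {3}
  [6] u=5 | in [-4,3] | out [-4,4] | prev [-4,-4] | push {0,2,4}
  [7] u=1 | in [-4,4] | out [-4,3] | ==
  [8] u=3 | in [-4,4] | out [-4,4] | ==
  [9] u=0 | in [-4,4] | out [-4,4] | prev [-4,-4] | push {3,5}
  [10] u=2 | in [-4,4] | out [-4,2] | prev [-4,0] | push {}
  [11] u=4 | in [-4,4] | out [-2,4] | ==
  [12] u=3 | in [-4,4] | out [-4,4] | ==
  [13] u=5 | in [-4,4] | out [-4,4] | ==

Converged values:
  [0] [-4,4]
  [1] [-4,3]
  [2] [-4,2]
  [3] [-4,4]
  [4] [-2,4]
  [5] [-4,4]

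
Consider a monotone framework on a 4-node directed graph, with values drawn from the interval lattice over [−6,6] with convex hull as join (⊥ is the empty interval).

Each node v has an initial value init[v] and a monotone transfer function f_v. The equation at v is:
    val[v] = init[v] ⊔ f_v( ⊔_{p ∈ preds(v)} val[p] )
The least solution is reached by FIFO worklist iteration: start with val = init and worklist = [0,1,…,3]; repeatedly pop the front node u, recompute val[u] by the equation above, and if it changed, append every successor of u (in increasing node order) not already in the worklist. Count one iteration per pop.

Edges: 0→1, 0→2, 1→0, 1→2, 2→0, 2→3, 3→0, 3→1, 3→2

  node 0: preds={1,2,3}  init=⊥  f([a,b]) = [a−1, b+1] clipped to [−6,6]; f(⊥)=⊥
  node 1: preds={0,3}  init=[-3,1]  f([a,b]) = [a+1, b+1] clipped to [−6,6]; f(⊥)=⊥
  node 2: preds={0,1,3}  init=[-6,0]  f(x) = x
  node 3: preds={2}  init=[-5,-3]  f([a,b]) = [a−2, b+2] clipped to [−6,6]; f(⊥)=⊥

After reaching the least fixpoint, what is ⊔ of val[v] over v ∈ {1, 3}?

Trace (12 dequeues):
  [1] u=0 | in [-6,1] | out [-6,2] | prev ⊥ | push {}
  [2] u=1 | in [-6,2] | out [-5,3] | prev [-3,1] | push {0}
  [3] u=2 | in [-6,3] | out [-6,3] | prev [-6,0] | push {}
  [4] u=3 | in [-6,3] | out [-6,5] | prev [-5,-3] | push {1,2}
  [5] u=0 | in [-6,5] | out [-6,6] | prev [-6,2] | push {}
  [6] u=1 | in [-6,6] | out [-5,6] | prev [-5,3] | push {0}
  [7] u=2 | in [-6,6] | out [-6,6] | prev [-6,3] | push {3}
  [8] u=0 | in [-6,6] | out [-6,6] | ==
  [9] u=3 | in [-6,6] | out [-6,6] | prev [-6,5] | push {0,1,2}
  [10] u=0 | in [-6,6] | out [-6,6] | ==
  [11] u=1 | in [-6,6] | out [-5,6] | ==
  [12] u=2 | in [-6,6] | out [-6,6] | ==

Converged values:
  [0] [-6,6]
  [1] [-5,6]
  [2] [-6,6]
  [3] [-6,6]

[-6,6]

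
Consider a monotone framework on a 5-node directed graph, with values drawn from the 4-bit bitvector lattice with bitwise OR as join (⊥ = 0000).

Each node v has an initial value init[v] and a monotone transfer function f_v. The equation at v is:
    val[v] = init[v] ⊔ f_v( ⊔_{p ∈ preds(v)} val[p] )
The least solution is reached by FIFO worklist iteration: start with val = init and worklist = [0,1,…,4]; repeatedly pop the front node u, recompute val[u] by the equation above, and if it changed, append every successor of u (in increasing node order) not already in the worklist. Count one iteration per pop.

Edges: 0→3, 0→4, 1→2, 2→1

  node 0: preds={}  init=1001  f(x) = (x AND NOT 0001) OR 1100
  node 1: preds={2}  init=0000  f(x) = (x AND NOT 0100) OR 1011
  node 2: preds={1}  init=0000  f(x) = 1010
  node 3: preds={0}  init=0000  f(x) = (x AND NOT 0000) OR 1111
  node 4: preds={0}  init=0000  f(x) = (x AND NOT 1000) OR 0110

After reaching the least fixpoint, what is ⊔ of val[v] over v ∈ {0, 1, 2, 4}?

1111

Worklist (6 pops):
  #1 pop 0: in=0000 → 1101 (was 1001); enqueue []
  #2 pop 1: in=0000 → 1011 (was 0000); enqueue []
  #3 pop 2: in=1011 → 1010 (was 0000); enqueue [1]
  #4 pop 3: in=1101 → 1111 (was 0000); enqueue []
  #5 pop 4: in=1101 → 0111 (was 0000); enqueue []
  #6 pop 1: in=1010 → 1011 (no change)

Fixpoint:
  val[0] = 1101
  val[1] = 1011
  val[2] = 1010
  val[3] = 1111
  val[4] = 0111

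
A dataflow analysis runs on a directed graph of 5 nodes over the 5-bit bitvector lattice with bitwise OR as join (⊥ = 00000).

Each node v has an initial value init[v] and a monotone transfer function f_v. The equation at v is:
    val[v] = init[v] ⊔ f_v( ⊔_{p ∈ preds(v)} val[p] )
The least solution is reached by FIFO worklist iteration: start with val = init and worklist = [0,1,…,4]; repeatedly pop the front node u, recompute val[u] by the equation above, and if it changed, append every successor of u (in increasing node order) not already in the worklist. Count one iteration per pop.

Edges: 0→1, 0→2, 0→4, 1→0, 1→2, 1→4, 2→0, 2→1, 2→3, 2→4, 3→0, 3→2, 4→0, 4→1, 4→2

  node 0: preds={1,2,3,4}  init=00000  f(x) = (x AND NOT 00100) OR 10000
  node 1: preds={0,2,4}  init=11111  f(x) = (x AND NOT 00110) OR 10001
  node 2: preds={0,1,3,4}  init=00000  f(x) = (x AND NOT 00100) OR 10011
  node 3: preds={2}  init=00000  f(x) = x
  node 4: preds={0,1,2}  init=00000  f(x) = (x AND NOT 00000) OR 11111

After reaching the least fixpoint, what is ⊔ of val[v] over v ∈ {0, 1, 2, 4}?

Worklist (8 pops):
  #1 pop 0: in=11111 → 11011 (was 00000); enqueue []
  #2 pop 1: in=11011 → 11111 (no change)
  #3 pop 2: in=11111 → 11011 (was 00000); enqueue [0,1]
  #4 pop 3: in=11011 → 11011 (was 00000); enqueue [2]
  #5 pop 4: in=11111 → 11111 (was 00000); enqueue []
  #6 pop 0: in=11111 → 11011 (no change)
  #7 pop 1: in=11111 → 11111 (no change)
  #8 pop 2: in=11111 → 11011 (no change)

Fixpoint:
  val[0] = 11011
  val[1] = 11111
  val[2] = 11011
  val[3] = 11011
  val[4] = 11111

11111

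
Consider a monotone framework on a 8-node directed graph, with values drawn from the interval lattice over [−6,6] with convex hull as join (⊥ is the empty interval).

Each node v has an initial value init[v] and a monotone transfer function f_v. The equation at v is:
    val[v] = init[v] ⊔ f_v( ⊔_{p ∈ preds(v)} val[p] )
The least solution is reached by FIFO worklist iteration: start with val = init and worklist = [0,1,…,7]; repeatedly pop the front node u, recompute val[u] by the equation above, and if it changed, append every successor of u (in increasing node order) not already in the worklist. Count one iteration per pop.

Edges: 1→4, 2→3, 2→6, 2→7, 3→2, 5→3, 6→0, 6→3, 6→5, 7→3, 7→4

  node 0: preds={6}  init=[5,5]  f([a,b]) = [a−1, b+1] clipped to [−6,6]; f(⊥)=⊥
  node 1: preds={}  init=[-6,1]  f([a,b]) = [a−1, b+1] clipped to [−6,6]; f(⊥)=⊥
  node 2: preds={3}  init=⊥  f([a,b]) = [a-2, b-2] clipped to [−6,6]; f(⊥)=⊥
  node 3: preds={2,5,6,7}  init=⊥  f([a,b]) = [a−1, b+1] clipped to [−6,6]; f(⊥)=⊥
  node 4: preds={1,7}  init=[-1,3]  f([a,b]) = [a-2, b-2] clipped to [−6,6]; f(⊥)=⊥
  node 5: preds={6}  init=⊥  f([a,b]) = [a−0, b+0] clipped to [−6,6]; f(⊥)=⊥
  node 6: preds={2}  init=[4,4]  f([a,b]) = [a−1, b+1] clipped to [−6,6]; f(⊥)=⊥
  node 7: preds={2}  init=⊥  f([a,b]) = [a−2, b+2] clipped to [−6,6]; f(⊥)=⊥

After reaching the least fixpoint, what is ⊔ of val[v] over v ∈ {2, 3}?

[-6,6]

Worklist (34 pops):
  #1 pop 0: in=[4,4] → [3,5] (was [5,5]); enqueue []
  #2 pop 1: in=⊥ → [-6,1] (no change)
  #3 pop 2: in=⊥ → ⊥ (no change)
  #4 pop 3: in=[4,4] → [3,5] (was ⊥); enqueue [2]
  #5 pop 4: in=[-6,1] → [-6,3] (was [-1,3]); enqueue []
  #6 pop 5: in=[4,4] → [4,4] (was ⊥); enqueue [3]
  #7 pop 6: in=⊥ → [4,4] (no change)
  #8 pop 7: in=⊥ → ⊥ (no change)
  #9 pop 2: in=[3,5] → [1,3] (was ⊥); enqueue [6,7]
  #10 pop 3: in=[1,4] → [0,5] (was [3,5]); enqueue [2]
  #11 pop 6: in=[1,3] → [0,4] (was [4,4]); enqueue [0,3,5]
  #12 pop 7: in=[1,3] → [-1,5] (was ⊥); enqueue [4]
  #13 pop 2: in=[0,5] → [-2,3] (was [1,3]); enqueue [6,7]
  #14 pop 0: in=[0,4] → [-1,5] (was [3,5]); enqueue []
  #15 pop 3: in=[-2,5] → [-3,6] (was [0,5]); enqueue [2]
  #16 pop 5: in=[0,4] → [0,4] (was [4,4]); enqueue [3]
  #17 pop 4: in=[-6,5] → [-6,3] (no change)
  #18 pop 6: in=[-2,3] → [-3,4] (was [0,4]); enqueue [0,5]
  #19 pop 7: in=[-2,3] → [-4,5] (was [-1,5]); enqueue [4]
  #20 pop 2: in=[-3,6] → [-5,4] (was [-2,3]); enqueue [6,7]
  #21 pop 3: in=[-5,5] → [-6,6] (was [-3,6]); enqueue [2]
  #22 pop 0: in=[-3,4] → [-4,5] (was [-1,5]); enqueue []
  #23 pop 5: in=[-3,4] → [-3,4] (was [0,4]); enqueue [3]
  #24 pop 4: in=[-6,5] → [-6,3] (no change)
  #25 pop 6: in=[-5,4] → [-6,5] (was [-3,4]); enqueue [0,5]
  #26 pop 7: in=[-5,4] → [-6,6] (was [-4,5]); enqueue [4]
  #27 pop 2: in=[-6,6] → [-6,4] (was [-5,4]); enqueue [6,7]
  #28 pop 3: in=[-6,6] → [-6,6] (no change)
  #29 pop 0: in=[-6,5] → [-6,6] (was [-4,5]); enqueue []
  #30 pop 5: in=[-6,5] → [-6,5] (was [-3,4]); enqueue [3]
  #31 pop 4: in=[-6,6] → [-6,4] (was [-6,3]); enqueue []
  #32 pop 6: in=[-6,4] → [-6,5] (no change)
  #33 pop 7: in=[-6,4] → [-6,6] (no change)
  #34 pop 3: in=[-6,6] → [-6,6] (no change)

Fixpoint:
  val[0] = [-6,6]
  val[1] = [-6,1]
  val[2] = [-6,4]
  val[3] = [-6,6]
  val[4] = [-6,4]
  val[5] = [-6,5]
  val[6] = [-6,5]
  val[7] = [-6,6]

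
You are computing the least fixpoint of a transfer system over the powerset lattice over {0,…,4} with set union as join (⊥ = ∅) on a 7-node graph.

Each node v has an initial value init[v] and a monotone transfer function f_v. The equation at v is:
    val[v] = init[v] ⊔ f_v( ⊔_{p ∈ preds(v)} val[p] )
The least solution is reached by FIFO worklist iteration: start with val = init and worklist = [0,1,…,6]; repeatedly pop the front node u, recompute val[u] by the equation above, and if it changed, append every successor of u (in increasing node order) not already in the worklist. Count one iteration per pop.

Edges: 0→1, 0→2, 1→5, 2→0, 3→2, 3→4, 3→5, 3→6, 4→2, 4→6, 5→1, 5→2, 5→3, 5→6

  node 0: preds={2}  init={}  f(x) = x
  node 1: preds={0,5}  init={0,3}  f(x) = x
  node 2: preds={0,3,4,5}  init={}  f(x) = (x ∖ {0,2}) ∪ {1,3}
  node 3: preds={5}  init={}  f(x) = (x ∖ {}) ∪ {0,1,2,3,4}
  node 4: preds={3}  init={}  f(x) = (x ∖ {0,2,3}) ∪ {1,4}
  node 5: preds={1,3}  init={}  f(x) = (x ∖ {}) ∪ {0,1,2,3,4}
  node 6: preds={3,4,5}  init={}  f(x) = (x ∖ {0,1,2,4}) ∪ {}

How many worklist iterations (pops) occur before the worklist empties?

Worklist (15 pops):
  #1 pop 0: in={} → {} (no change)
  #2 pop 1: in={} → {0,3} (no change)
  #3 pop 2: in={} → {1,3} (was {}); enqueue [0]
  #4 pop 3: in={} → {0,1,2,3,4} (was {}); enqueue [2]
  #5 pop 4: in={0,1,2,3,4} → {1,4} (was {}); enqueue []
  #6 pop 5: in={0,1,2,3,4} → {0,1,2,3,4} (was {}); enqueue [1,3]
  #7 pop 6: in={0,1,2,3,4} → {3} (was {}); enqueue []
  #8 pop 0: in={1,3} → {1,3} (was {}); enqueue []
  #9 pop 2: in={0,1,2,3,4} → {1,3,4} (was {1,3}); enqueue [0]
  #10 pop 1: in={0,1,2,3,4} → {0,1,2,3,4} (was {0,3}); enqueue [5]
  #11 pop 3: in={0,1,2,3,4} → {0,1,2,3,4} (no change)
  #12 pop 0: in={1,3,4} → {1,3,4} (was {1,3}); enqueue [1,2]
  #13 pop 5: in={0,1,2,3,4} → {0,1,2,3,4} (no change)
  #14 pop 1: in={0,1,2,3,4} → {0,1,2,3,4} (no change)
  #15 pop 2: in={0,1,2,3,4} → {1,3,4} (no change)

Fixpoint:
  val[0] = {1,3,4}
  val[1] = {0,1,2,3,4}
  val[2] = {1,3,4}
  val[3] = {0,1,2,3,4}
  val[4] = {1,4}
  val[5] = {0,1,2,3,4}
  val[6] = {3}

15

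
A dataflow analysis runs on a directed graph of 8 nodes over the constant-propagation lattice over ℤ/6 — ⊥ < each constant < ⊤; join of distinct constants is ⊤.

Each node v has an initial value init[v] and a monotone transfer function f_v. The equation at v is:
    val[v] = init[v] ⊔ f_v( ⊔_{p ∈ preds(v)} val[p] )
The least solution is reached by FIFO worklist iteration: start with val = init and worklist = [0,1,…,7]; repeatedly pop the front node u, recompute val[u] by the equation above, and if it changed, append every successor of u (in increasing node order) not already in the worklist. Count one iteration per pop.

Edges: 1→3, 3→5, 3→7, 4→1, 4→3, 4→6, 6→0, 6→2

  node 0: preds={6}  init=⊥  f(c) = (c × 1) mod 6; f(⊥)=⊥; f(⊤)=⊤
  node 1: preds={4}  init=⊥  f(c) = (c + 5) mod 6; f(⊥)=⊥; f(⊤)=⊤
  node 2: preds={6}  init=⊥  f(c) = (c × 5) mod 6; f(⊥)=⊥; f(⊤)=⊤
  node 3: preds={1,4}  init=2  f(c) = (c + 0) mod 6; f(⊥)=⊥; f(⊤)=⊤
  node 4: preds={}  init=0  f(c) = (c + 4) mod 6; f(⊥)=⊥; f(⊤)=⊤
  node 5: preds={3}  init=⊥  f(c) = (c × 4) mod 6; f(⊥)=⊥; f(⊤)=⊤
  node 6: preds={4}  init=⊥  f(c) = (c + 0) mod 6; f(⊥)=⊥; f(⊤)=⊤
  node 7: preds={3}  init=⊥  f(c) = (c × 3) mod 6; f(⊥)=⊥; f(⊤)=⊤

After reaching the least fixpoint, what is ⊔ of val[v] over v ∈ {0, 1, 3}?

⊤

Iteration log — 10 steps:
  step 1. node 0  ⊔preds=⊥  new=⊥  stable
  step 2. node 1  ⊔preds=0  new=5  old=⊥  +wl: 
  step 3. node 2  ⊔preds=⊥  new=⊥  stable
  step 4. node 3  ⊔preds=⊤  new=⊤  old=2  +wl: 
  step 5. node 4  ⊔preds=⊥  new=0  stable
  step 6. node 5  ⊔preds=⊤  new=⊤  old=⊥  +wl: 
  step 7. node 6  ⊔preds=0  new=0  old=⊥  +wl: 0,2
  step 8. node 7  ⊔preds=⊤  new=⊤  old=⊥  +wl: 
  step 9. node 0  ⊔preds=0  new=0  old=⊥  +wl: 
  step 10. node 2  ⊔preds=0  new=0  old=⊥  +wl: 

Least fixpoint reached:
  node 0: 0
  node 1: 5
  node 2: 0
  node 3: ⊤
  node 4: 0
  node 5: ⊤
  node 6: 0
  node 7: ⊤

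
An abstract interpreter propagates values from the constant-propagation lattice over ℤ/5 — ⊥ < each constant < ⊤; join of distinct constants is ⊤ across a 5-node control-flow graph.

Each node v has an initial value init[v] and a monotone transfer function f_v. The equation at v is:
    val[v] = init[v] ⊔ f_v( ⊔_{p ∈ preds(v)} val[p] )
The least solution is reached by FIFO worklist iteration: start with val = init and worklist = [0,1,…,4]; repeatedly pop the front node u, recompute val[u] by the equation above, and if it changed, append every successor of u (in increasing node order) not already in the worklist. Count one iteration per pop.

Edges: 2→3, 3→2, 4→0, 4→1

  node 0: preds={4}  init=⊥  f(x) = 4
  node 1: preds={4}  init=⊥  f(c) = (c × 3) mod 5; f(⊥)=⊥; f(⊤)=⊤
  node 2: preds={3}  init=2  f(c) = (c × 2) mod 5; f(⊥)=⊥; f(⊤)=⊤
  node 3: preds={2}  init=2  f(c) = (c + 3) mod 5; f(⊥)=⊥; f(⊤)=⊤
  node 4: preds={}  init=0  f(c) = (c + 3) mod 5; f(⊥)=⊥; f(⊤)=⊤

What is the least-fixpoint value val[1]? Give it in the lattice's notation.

0

Worklist (6 pops):
  #1 pop 0: in=0 → 4 (was ⊥); enqueue []
  #2 pop 1: in=0 → 0 (was ⊥); enqueue []
  #3 pop 2: in=2 → ⊤ (was 2); enqueue []
  #4 pop 3: in=⊤ → ⊤ (was 2); enqueue [2]
  #5 pop 4: in=⊥ → 0 (no change)
  #6 pop 2: in=⊤ → ⊤ (no change)

Fixpoint:
  val[0] = 4
  val[1] = 0
  val[2] = ⊤
  val[3] = ⊤
  val[4] = 0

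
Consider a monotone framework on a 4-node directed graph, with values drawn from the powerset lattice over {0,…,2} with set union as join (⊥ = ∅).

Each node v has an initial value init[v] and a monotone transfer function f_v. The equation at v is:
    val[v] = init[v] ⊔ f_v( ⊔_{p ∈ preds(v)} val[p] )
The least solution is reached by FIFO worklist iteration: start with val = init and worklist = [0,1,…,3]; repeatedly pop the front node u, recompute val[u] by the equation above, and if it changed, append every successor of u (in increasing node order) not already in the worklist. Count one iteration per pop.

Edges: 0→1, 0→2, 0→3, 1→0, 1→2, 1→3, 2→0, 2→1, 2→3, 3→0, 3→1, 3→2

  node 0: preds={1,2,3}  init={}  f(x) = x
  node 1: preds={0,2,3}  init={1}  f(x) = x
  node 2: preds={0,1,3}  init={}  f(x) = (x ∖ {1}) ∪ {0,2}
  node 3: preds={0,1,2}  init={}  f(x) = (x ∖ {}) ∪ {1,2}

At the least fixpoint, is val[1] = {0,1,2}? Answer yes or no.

Iteration log — 9 steps:
  step 1. node 0  ⊔preds={1}  new={1}  old={}  +wl: 
  step 2. node 1  ⊔preds={1}  new={1}  stable
  step 3. node 2  ⊔preds={1}  new={0,2}  old={}  +wl: 0,1
  step 4. node 3  ⊔preds={0,1,2}  new={0,1,2}  old={}  +wl: 2
  step 5. node 0  ⊔preds={0,1,2}  new={0,1,2}  old={1}  +wl: 3
  step 6. node 1  ⊔preds={0,1,2}  new={0,1,2}  old={1}  +wl: 0
  step 7. node 2  ⊔preds={0,1,2}  new={0,2}  stable
  step 8. node 3  ⊔preds={0,1,2}  new={0,1,2}  stable
  step 9. node 0  ⊔preds={0,1,2}  new={0,1,2}  stable

Least fixpoint reached:
  node 0: {0,1,2}
  node 1: {0,1,2}
  node 2: {0,2}
  node 3: {0,1,2}

yes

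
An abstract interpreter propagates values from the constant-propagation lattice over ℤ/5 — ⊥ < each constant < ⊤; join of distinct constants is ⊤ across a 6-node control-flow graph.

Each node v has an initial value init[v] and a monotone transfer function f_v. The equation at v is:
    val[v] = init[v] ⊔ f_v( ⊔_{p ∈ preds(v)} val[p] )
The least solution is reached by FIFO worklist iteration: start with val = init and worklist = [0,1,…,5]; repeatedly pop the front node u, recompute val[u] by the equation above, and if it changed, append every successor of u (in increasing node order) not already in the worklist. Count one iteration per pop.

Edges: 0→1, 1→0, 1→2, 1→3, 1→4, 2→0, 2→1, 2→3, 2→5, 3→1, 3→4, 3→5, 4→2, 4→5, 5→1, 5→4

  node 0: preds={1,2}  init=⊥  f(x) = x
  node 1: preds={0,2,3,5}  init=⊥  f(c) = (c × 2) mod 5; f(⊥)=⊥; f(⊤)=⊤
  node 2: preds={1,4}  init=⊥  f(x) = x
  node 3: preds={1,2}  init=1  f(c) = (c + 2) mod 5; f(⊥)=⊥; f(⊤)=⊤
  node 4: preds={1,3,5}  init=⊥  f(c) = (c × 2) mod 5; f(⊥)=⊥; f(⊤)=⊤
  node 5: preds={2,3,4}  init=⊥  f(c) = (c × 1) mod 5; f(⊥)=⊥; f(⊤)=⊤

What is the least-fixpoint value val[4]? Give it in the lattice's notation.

⊤

Iteration log — 14 steps:
  step 1. node 0  ⊔preds=⊥  new=⊥  stable
  step 2. node 1  ⊔preds=1  new=2  old=⊥  +wl: 0
  step 3. node 2  ⊔preds=2  new=2  old=⊥  +wl: 1
  step 4. node 3  ⊔preds=2  new=⊤  old=1  +wl: 
  step 5. node 4  ⊔preds=⊤  new=⊤  old=⊥  +wl: 2
  step 6. node 5  ⊔preds=⊤  new=⊤  old=⊥  +wl: 4
  step 7. node 0  ⊔preds=2  new=2  old=⊥  +wl: 
  step 8. node 1  ⊔preds=⊤  new=⊤  old=2  +wl: 0,3
  step 9. node 2  ⊔preds=⊤  new=⊤  old=2  +wl: 1,5
  step 10. node 4  ⊔preds=⊤  new=⊤  stable
  step 11. node 0  ⊔preds=⊤  new=⊤  old=2  +wl: 
  step 12. node 3  ⊔preds=⊤  new=⊤  stable
  step 13. node 1  ⊔preds=⊤  new=⊤  stable
  step 14. node 5  ⊔preds=⊤  new=⊤  stable

Least fixpoint reached:
  node 0: ⊤
  node 1: ⊤
  node 2: ⊤
  node 3: ⊤
  node 4: ⊤
  node 5: ⊤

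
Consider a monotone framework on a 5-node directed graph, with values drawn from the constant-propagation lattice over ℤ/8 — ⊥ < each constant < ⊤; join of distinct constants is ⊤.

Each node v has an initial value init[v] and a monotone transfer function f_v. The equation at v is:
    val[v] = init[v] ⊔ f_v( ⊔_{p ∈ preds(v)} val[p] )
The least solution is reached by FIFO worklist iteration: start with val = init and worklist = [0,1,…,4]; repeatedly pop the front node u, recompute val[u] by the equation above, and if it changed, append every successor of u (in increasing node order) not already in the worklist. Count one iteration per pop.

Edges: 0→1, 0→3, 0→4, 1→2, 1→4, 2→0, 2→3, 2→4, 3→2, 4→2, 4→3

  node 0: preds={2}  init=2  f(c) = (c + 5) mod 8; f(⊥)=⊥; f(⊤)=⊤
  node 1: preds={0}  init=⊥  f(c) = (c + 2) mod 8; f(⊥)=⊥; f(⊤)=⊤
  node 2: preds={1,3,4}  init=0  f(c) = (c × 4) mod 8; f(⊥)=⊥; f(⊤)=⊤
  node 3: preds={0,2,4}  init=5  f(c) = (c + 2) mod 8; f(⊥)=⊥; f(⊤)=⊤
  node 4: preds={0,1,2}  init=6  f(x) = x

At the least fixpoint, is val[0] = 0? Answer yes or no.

Trace (8 dequeues):
  [1] u=0 | in 0 | out ⊤ | prev 2 | push {}
  [2] u=1 | in ⊤ | out ⊤ | prev ⊥ | push {}
  [3] u=2 | in ⊤ | out ⊤ | prev 0 | push {0}
  [4] u=3 | in ⊤ | out ⊤ | prev 5 | push {2}
  [5] u=4 | in ⊤ | out ⊤ | prev 6 | push {3}
  [6] u=0 | in ⊤ | out ⊤ | ==
  [7] u=2 | in ⊤ | out ⊤ | ==
  [8] u=3 | in ⊤ | out ⊤ | ==

Converged values:
  [0] ⊤
  [1] ⊤
  [2] ⊤
  [3] ⊤
  [4] ⊤

no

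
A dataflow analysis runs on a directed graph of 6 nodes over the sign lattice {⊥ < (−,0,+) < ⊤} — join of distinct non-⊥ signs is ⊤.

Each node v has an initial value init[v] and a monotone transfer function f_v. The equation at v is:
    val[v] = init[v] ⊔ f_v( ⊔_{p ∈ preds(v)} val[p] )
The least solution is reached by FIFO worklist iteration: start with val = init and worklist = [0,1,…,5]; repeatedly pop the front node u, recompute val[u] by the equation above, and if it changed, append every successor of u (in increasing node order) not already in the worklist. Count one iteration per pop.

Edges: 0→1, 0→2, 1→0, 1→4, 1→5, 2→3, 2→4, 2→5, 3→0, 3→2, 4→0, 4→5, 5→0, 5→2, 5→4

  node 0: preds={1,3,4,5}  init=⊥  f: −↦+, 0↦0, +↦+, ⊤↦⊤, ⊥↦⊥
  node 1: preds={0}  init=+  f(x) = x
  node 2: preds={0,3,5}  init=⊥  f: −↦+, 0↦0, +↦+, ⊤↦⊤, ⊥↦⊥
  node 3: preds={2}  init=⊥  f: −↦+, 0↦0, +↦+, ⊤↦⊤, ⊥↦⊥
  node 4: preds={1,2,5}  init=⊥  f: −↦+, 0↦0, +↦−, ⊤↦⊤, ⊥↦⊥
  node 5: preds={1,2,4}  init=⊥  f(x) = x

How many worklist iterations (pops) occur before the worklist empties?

15

Worklist (15 pops):
  #1 pop 0: in=+ → + (was ⊥); enqueue []
  #2 pop 1: in=+ → + (no change)
  #3 pop 2: in=+ → + (was ⊥); enqueue []
  #4 pop 3: in=+ → + (was ⊥); enqueue [0,2]
  #5 pop 4: in=+ → − (was ⊥); enqueue []
  #6 pop 5: in=⊤ → ⊤ (was ⊥); enqueue [4]
  #7 pop 0: in=⊤ → ⊤ (was +); enqueue [1]
  #8 pop 2: in=⊤ → ⊤ (was +); enqueue [3,5]
  #9 pop 4: in=⊤ → ⊤ (was −); enqueue [0]
  #10 pop 1: in=⊤ → ⊤ (was +); enqueue [4]
  #11 pop 3: in=⊤ → ⊤ (was +); enqueue [2]
  #12 pop 5: in=⊤ → ⊤ (no change)
  #13 pop 0: in=⊤ → ⊤ (no change)
  #14 pop 4: in=⊤ → ⊤ (no change)
  #15 pop 2: in=⊤ → ⊤ (no change)

Fixpoint:
  val[0] = ⊤
  val[1] = ⊤
  val[2] = ⊤
  val[3] = ⊤
  val[4] = ⊤
  val[5] = ⊤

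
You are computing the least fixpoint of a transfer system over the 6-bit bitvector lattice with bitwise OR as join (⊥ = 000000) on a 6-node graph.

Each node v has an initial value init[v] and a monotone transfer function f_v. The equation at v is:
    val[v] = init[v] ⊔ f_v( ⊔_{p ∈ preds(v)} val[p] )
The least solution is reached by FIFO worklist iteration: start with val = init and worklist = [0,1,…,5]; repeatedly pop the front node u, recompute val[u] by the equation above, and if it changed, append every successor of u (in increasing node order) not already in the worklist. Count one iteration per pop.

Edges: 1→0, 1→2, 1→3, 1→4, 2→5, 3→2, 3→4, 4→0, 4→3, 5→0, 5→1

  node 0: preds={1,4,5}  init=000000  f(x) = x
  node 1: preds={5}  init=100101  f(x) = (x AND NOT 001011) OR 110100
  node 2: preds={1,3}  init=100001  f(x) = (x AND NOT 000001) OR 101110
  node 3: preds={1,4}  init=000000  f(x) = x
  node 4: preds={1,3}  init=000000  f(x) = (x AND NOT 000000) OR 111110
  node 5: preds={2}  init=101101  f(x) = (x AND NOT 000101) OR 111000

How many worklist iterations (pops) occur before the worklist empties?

12

Worklist (12 pops):
  #1 pop 0: in=101101 → 101101 (was 000000); enqueue []
  #2 pop 1: in=101101 → 110101 (was 100101); enqueue [0]
  #3 pop 2: in=110101 → 111111 (was 100001); enqueue []
  #4 pop 3: in=110101 → 110101 (was 000000); enqueue [2]
  #5 pop 4: in=110101 → 111111 (was 000000); enqueue [3]
  #6 pop 5: in=111111 → 111111 (was 101101); enqueue [1]
  #7 pop 0: in=111111 → 111111 (was 101101); enqueue []
  #8 pop 2: in=110101 → 111111 (no change)
  #9 pop 3: in=111111 → 111111 (was 110101); enqueue [2,4]
  #10 pop 1: in=111111 → 110101 (no change)
  #11 pop 2: in=111111 → 111111 (no change)
  #12 pop 4: in=111111 → 111111 (no change)

Fixpoint:
  val[0] = 111111
  val[1] = 110101
  val[2] = 111111
  val[3] = 111111
  val[4] = 111111
  val[5] = 111111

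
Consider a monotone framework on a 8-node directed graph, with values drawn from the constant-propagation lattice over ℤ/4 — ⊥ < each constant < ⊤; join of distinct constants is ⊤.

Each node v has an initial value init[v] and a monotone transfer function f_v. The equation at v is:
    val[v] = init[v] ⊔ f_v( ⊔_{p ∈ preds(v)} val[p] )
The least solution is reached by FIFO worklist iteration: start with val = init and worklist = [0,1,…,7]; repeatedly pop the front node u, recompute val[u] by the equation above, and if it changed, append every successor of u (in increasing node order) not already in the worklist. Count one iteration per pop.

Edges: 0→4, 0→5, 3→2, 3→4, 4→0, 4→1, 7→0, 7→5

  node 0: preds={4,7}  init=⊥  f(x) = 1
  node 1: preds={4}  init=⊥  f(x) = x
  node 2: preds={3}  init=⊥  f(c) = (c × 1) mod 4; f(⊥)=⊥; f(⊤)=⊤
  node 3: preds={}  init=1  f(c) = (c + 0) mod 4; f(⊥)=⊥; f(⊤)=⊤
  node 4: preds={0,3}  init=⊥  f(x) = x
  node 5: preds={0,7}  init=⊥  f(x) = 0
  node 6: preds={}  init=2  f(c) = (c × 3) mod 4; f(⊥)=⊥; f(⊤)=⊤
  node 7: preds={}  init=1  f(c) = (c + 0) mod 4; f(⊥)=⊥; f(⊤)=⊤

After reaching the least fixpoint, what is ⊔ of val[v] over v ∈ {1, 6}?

⊤

Trace (10 dequeues):
  [1] u=0 | in 1 | out 1 | prev ⊥ | push {}
  [2] u=1 | in ⊥ | out ⊥ | ==
  [3] u=2 | in 1 | out 1 | prev ⊥ | push {}
  [4] u=3 | in ⊥ | out 1 | ==
  [5] u=4 | in 1 | out 1 | prev ⊥ | push {0,1}
  [6] u=5 | in 1 | out 0 | prev ⊥ | push {}
  [7] u=6 | in ⊥ | out 2 | ==
  [8] u=7 | in ⊥ | out 1 | ==
  [9] u=0 | in 1 | out 1 | ==
  [10] u=1 | in 1 | out 1 | prev ⊥ | push {}

Converged values:
  [0] 1
  [1] 1
  [2] 1
  [3] 1
  [4] 1
  [5] 0
  [6] 2
  [7] 1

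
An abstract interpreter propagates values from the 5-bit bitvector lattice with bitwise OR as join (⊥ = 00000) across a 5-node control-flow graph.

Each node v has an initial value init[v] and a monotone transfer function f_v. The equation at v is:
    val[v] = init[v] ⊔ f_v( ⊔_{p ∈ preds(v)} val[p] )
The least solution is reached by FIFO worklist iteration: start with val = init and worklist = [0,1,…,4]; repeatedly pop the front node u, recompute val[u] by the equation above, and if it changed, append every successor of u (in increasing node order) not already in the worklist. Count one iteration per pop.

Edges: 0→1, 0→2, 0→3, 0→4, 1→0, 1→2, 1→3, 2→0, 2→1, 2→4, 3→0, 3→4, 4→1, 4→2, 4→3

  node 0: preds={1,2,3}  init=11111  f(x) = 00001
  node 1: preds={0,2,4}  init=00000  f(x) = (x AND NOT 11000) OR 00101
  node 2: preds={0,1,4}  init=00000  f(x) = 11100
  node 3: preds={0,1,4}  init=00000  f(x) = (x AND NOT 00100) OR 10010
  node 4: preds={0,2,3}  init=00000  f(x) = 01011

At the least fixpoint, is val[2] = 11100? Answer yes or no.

Worklist (9 pops):
  #1 pop 0: in=00000 → 11111 (no change)
  #2 pop 1: in=11111 → 00111 (was 00000); enqueue [0]
  #3 pop 2: in=11111 → 11100 (was 00000); enqueue [1]
  #4 pop 3: in=11111 → 11011 (was 00000); enqueue []
  #5 pop 4: in=11111 → 01011 (was 00000); enqueue [2,3]
  #6 pop 0: in=11111 → 11111 (no change)
  #7 pop 1: in=11111 → 00111 (no change)
  #8 pop 2: in=11111 → 11100 (no change)
  #9 pop 3: in=11111 → 11011 (no change)

Fixpoint:
  val[0] = 11111
  val[1] = 00111
  val[2] = 11100
  val[3] = 11011
  val[4] = 01011

yes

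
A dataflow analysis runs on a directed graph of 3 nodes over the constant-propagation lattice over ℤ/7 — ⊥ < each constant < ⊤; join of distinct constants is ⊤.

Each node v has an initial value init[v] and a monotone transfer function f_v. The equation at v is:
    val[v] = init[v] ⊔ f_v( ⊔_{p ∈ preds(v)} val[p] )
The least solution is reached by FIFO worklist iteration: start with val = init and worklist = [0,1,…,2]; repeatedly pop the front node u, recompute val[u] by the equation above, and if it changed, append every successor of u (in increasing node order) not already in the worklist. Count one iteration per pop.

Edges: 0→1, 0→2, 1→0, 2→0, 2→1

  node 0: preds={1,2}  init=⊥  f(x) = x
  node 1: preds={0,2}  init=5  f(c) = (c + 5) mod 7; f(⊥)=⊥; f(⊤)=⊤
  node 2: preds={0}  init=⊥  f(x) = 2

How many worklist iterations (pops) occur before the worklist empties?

Iteration log — 6 steps:
  step 1. node 0  ⊔preds=5  new=5  old=⊥  +wl: 
  step 2. node 1  ⊔preds=5  new=⊤  old=5  +wl: 0
  step 3. node 2  ⊔preds=5  new=2  old=⊥  +wl: 1
  step 4. node 0  ⊔preds=⊤  new=⊤  old=5  +wl: 2
  step 5. node 1  ⊔preds=⊤  new=⊤  stable
  step 6. node 2  ⊔preds=⊤  new=2  stable

Least fixpoint reached:
  node 0: ⊤
  node 1: ⊤
  node 2: 2

6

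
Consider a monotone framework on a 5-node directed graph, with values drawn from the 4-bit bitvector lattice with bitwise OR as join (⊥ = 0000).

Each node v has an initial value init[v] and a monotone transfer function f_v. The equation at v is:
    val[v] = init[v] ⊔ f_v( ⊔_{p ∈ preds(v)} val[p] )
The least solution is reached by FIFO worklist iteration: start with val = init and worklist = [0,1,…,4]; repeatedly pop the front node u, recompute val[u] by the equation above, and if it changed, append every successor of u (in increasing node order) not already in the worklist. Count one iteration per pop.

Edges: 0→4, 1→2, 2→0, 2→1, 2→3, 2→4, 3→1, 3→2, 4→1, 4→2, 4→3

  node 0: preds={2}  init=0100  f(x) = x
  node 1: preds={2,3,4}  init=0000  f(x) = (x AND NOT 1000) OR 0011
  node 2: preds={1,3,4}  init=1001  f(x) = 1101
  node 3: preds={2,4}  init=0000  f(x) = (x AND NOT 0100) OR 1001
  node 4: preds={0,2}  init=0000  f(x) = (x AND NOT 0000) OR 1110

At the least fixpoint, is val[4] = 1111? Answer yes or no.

Worklist (11 pops):
  #1 pop 0: in=1001 → 1101 (was 0100); enqueue []
  #2 pop 1: in=1001 → 0011 (was 0000); enqueue []
  #3 pop 2: in=0011 → 1101 (was 1001); enqueue [0,1]
  #4 pop 3: in=1101 → 1001 (was 0000); enqueue [2]
  #5 pop 4: in=1101 → 1111 (was 0000); enqueue [3]
  #6 pop 0: in=1101 → 1101 (no change)
  #7 pop 1: in=1111 → 0111 (was 0011); enqueue []
  #8 pop 2: in=1111 → 1101 (no change)
  #9 pop 3: in=1111 → 1011 (was 1001); enqueue [1,2]
  #10 pop 1: in=1111 → 0111 (no change)
  #11 pop 2: in=1111 → 1101 (no change)

Fixpoint:
  val[0] = 1101
  val[1] = 0111
  val[2] = 1101
  val[3] = 1011
  val[4] = 1111

yes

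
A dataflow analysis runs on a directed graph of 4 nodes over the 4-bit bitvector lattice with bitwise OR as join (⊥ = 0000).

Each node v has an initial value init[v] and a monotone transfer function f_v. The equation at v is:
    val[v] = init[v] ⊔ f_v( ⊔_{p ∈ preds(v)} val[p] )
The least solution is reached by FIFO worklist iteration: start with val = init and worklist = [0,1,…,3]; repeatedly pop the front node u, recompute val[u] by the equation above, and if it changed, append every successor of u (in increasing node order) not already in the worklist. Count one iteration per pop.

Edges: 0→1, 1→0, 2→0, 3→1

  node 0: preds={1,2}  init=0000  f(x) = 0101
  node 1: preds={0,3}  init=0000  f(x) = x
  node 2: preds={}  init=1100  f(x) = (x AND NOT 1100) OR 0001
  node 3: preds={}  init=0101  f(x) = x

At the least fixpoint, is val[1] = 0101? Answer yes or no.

yes

Trace (5 dequeues):
  [1] u=0 | in 1100 | out 0101 | prev 0000 | push {}
  [2] u=1 | in 0101 | out 0101 | prev 0000 | push {0}
  [3] u=2 | in 0000 | out 1101 | prev 1100 | push {}
  [4] u=3 | in 0000 | out 0101 | ==
  [5] u=0 | in 1101 | out 0101 | ==

Converged values:
  [0] 0101
  [1] 0101
  [2] 1101
  [3] 0101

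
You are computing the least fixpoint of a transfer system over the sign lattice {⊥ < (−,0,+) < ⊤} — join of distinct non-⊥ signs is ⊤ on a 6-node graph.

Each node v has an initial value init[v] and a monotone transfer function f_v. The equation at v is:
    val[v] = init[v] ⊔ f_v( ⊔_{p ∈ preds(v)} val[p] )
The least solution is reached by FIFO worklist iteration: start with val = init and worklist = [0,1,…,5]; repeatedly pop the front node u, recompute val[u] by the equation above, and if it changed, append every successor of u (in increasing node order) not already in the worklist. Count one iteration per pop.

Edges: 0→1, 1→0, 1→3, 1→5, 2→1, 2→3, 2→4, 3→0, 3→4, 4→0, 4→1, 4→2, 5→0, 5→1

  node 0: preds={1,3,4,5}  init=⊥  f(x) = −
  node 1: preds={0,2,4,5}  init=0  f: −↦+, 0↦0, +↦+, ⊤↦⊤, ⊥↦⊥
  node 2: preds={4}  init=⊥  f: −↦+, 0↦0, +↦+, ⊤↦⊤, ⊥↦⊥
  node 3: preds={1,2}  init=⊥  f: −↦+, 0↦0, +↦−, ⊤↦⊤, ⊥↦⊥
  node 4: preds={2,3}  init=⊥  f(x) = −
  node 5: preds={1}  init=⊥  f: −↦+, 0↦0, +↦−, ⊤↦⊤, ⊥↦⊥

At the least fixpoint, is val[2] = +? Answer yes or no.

yes

Iteration log — 12 steps:
  step 1. node 0  ⊔preds=0  new=−  old=⊥  +wl: 
  step 2. node 1  ⊔preds=−  new=⊤  old=0  +wl: 0
  step 3. node 2  ⊔preds=⊥  new=⊥  stable
  step 4. node 3  ⊔preds=⊤  new=⊤  old=⊥  +wl: 
  step 5. node 4  ⊔preds=⊤  new=−  old=⊥  +wl: 1,2
  step 6. node 5  ⊔preds=⊤  new=⊤  old=⊥  +wl: 
  step 7. node 0  ⊔preds=⊤  new=−  stable
  step 8. node 1  ⊔preds=⊤  new=⊤  stable
  step 9. node 2  ⊔preds=−  new=+  old=⊥  +wl: 1,3,4
  step 10. node 1  ⊔preds=⊤  new=⊤  stable
  step 11. node 3  ⊔preds=⊤  new=⊤  stable
  step 12. node 4  ⊔preds=⊤  new=−  stable

Least fixpoint reached:
  node 0: −
  node 1: ⊤
  node 2: +
  node 3: ⊤
  node 4: −
  node 5: ⊤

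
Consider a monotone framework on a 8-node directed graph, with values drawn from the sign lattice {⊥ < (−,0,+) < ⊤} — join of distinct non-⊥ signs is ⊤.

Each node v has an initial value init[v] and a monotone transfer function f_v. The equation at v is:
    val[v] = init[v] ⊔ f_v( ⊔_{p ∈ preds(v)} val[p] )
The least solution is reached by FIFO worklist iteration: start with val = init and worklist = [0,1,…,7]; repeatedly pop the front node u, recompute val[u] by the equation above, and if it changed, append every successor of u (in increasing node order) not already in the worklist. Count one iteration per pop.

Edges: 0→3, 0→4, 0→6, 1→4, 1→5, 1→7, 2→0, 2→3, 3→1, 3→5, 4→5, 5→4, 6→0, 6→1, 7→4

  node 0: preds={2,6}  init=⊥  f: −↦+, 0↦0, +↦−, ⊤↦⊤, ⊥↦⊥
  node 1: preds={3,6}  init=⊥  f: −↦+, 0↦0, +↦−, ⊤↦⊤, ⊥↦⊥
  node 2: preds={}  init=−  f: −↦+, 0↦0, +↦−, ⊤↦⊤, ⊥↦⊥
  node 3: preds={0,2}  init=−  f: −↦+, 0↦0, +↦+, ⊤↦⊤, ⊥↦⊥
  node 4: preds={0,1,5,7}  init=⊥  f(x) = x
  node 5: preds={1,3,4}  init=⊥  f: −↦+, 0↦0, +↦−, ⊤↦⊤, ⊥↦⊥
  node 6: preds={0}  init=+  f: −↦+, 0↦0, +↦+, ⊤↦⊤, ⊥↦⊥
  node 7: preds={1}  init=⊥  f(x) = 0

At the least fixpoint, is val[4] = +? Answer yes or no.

Trace (11 dequeues):
  [1] u=0 | in ⊤ | out ⊤ | prev ⊥ | push {}
  [2] u=1 | in ⊤ | out ⊤ | prev ⊥ | push {}
  [3] u=2 | in ⊥ | out − | ==
  [4] u=3 | in ⊤ | out ⊤ | prev − | push {1}
  [5] u=4 | in ⊤ | out ⊤ | prev ⊥ | push {}
  [6] u=5 | in ⊤ | out ⊤ | prev ⊥ | push {4}
  [7] u=6 | in ⊤ | out ⊤ | prev + | push {0}
  [8] u=7 | in ⊤ | out 0 | prev ⊥ | push {}
  [9] u=1 | in ⊤ | out ⊤ | ==
  [10] u=4 | in ⊤ | out ⊤ | ==
  [11] u=0 | in ⊤ | out ⊤ | ==

Converged values:
  [0] ⊤
  [1] ⊤
  [2] −
  [3] ⊤
  [4] ⊤
  [5] ⊤
  [6] ⊤
  [7] 0

no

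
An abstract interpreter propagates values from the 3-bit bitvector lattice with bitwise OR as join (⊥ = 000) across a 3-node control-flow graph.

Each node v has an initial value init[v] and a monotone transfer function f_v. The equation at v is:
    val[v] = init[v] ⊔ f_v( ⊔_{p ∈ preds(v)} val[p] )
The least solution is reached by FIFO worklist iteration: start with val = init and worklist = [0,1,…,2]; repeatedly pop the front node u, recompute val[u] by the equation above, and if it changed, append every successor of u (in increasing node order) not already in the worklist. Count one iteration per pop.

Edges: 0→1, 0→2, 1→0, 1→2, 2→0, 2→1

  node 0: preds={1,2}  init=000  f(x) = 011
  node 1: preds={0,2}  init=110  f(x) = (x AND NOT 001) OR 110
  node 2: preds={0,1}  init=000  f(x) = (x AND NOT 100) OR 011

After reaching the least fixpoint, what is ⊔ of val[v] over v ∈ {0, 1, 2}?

Trace (5 dequeues):
  [1] u=0 | in 110 | out 011 | prev 000 | push {}
  [2] u=1 | in 011 | out 110 | ==
  [3] u=2 | in 111 | out 011 | prev 000 | push {0,1}
  [4] u=0 | in 111 | out 011 | ==
  [5] u=1 | in 011 | out 110 | ==

Converged values:
  [0] 011
  [1] 110
  [2] 011

111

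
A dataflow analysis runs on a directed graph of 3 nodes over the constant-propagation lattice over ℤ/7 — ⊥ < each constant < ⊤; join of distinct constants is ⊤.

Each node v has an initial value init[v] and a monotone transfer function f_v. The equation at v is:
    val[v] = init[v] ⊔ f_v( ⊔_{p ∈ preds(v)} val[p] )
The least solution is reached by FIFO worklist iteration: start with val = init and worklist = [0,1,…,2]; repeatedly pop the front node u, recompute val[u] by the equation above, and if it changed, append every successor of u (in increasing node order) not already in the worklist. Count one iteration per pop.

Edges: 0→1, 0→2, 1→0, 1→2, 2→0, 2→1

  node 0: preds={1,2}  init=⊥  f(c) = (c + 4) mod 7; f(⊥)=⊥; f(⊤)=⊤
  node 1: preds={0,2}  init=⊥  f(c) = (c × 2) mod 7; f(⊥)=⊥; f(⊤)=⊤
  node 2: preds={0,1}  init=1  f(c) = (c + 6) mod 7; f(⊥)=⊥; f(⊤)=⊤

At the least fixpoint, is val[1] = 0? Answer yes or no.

Trace (6 dequeues):
  [1] u=0 | in 1 | out 5 | prev ⊥ | push {}
  [2] u=1 | in ⊤ | out ⊤ | prev ⊥ | push {0}
  [3] u=2 | in ⊤ | out ⊤ | prev 1 | push {1}
  [4] u=0 | in ⊤ | out ⊤ | prev 5 | push {2}
  [5] u=1 | in ⊤ | out ⊤ | ==
  [6] u=2 | in ⊤ | out ⊤ | ==

Converged values:
  [0] ⊤
  [1] ⊤
  [2] ⊤

no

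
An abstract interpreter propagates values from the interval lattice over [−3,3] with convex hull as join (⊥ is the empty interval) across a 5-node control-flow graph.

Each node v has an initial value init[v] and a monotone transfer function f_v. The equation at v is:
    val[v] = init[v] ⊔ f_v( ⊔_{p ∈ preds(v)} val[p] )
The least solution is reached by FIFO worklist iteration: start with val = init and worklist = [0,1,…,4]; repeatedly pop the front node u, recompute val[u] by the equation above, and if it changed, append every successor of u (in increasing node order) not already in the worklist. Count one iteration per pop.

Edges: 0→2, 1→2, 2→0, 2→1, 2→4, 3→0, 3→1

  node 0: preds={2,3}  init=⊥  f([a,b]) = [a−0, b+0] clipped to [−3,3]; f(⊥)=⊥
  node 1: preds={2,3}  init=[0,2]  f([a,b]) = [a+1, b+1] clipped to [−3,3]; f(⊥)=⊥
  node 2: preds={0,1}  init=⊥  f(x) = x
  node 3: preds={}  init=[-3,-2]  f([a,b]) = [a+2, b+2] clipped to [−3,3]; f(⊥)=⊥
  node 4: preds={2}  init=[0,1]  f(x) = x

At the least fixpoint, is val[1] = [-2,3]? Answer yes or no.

Worklist (12 pops):
  #1 pop 0: in=[-3,-2] → [-3,-2] (was ⊥); enqueue []
  #2 pop 1: in=[-3,-2] → [-2,2] (was [0,2]); enqueue []
  #3 pop 2: in=[-3,2] → [-3,2] (was ⊥); enqueue [0,1]
  #4 pop 3: in=⊥ → [-3,-2] (no change)
  #5 pop 4: in=[-3,2] → [-3,2] (was [0,1]); enqueue []
  #6 pop 0: in=[-3,2] → [-3,2] (was [-3,-2]); enqueue [2]
  #7 pop 1: in=[-3,2] → [-2,3] (was [-2,2]); enqueue []
  #8 pop 2: in=[-3,3] → [-3,3] (was [-3,2]); enqueue [0,1,4]
  #9 pop 0: in=[-3,3] → [-3,3] (was [-3,2]); enqueue [2]
  #10 pop 1: in=[-3,3] → [-2,3] (no change)
  #11 pop 4: in=[-3,3] → [-3,3] (was [-3,2]); enqueue []
  #12 pop 2: in=[-3,3] → [-3,3] (no change)

Fixpoint:
  val[0] = [-3,3]
  val[1] = [-2,3]
  val[2] = [-3,3]
  val[3] = [-3,-2]
  val[4] = [-3,3]

yes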